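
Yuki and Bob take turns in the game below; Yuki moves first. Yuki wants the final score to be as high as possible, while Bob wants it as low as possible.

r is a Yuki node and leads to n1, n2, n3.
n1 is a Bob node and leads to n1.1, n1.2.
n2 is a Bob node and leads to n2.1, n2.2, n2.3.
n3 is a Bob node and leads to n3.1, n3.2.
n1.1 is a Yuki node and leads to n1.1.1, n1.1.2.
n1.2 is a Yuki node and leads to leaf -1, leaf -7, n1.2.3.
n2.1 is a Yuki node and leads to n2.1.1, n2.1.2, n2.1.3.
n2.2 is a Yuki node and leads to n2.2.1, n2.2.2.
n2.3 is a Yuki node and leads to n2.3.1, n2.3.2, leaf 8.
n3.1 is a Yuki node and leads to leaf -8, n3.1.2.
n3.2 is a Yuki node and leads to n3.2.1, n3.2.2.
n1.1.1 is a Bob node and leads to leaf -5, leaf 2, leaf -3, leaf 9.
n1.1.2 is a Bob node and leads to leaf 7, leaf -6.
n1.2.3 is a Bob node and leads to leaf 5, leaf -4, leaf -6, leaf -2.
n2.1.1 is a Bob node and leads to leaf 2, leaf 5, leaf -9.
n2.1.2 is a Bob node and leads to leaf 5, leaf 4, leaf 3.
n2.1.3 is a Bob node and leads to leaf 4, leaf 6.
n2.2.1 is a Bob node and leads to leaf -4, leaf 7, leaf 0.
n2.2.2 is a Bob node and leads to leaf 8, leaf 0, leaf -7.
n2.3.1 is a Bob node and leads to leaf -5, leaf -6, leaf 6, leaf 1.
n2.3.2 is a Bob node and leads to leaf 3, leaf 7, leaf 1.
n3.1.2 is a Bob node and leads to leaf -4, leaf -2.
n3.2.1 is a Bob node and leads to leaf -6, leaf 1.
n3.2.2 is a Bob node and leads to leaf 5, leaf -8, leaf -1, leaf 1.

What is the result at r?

n1.1.1 (Bob): min(-5, 2, -3, 9) = -5
n1.1.2 (Bob): min(7, -6) = -6
n1.1 (Yuki): max(-5, -6) = -5
n1.2.3 (Bob): min(5, -4, -6, -2) = -6
n1.2 (Yuki): max(-1, -7, -6) = -1
n1 (Bob): min(-5, -1) = -5
n2.1.1 (Bob): min(2, 5, -9) = -9
n2.1.2 (Bob): min(5, 4, 3) = 3
n2.1.3 (Bob): min(4, 6) = 4
n2.1 (Yuki): max(-9, 3, 4) = 4
n2.2.1 (Bob): min(-4, 7, 0) = -4
n2.2.2 (Bob): min(8, 0, -7) = -7
n2.2 (Yuki): max(-4, -7) = -4
n2.3.1 (Bob): min(-5, -6, 6, 1) = -6
n2.3.2 (Bob): min(3, 7, 1) = 1
n2.3 (Yuki): max(-6, 1, 8) = 8
n2 (Bob): min(4, -4, 8) = -4
n3.1.2 (Bob): min(-4, -2) = -4
n3.1 (Yuki): max(-8, -4) = -4
n3.2.1 (Bob): min(-6, 1) = -6
n3.2.2 (Bob): min(5, -8, -1, 1) = -8
n3.2 (Yuki): max(-6, -8) = -6
n3 (Bob): min(-4, -6) = -6
r (Yuki): max(-5, -4, -6) = -4

-4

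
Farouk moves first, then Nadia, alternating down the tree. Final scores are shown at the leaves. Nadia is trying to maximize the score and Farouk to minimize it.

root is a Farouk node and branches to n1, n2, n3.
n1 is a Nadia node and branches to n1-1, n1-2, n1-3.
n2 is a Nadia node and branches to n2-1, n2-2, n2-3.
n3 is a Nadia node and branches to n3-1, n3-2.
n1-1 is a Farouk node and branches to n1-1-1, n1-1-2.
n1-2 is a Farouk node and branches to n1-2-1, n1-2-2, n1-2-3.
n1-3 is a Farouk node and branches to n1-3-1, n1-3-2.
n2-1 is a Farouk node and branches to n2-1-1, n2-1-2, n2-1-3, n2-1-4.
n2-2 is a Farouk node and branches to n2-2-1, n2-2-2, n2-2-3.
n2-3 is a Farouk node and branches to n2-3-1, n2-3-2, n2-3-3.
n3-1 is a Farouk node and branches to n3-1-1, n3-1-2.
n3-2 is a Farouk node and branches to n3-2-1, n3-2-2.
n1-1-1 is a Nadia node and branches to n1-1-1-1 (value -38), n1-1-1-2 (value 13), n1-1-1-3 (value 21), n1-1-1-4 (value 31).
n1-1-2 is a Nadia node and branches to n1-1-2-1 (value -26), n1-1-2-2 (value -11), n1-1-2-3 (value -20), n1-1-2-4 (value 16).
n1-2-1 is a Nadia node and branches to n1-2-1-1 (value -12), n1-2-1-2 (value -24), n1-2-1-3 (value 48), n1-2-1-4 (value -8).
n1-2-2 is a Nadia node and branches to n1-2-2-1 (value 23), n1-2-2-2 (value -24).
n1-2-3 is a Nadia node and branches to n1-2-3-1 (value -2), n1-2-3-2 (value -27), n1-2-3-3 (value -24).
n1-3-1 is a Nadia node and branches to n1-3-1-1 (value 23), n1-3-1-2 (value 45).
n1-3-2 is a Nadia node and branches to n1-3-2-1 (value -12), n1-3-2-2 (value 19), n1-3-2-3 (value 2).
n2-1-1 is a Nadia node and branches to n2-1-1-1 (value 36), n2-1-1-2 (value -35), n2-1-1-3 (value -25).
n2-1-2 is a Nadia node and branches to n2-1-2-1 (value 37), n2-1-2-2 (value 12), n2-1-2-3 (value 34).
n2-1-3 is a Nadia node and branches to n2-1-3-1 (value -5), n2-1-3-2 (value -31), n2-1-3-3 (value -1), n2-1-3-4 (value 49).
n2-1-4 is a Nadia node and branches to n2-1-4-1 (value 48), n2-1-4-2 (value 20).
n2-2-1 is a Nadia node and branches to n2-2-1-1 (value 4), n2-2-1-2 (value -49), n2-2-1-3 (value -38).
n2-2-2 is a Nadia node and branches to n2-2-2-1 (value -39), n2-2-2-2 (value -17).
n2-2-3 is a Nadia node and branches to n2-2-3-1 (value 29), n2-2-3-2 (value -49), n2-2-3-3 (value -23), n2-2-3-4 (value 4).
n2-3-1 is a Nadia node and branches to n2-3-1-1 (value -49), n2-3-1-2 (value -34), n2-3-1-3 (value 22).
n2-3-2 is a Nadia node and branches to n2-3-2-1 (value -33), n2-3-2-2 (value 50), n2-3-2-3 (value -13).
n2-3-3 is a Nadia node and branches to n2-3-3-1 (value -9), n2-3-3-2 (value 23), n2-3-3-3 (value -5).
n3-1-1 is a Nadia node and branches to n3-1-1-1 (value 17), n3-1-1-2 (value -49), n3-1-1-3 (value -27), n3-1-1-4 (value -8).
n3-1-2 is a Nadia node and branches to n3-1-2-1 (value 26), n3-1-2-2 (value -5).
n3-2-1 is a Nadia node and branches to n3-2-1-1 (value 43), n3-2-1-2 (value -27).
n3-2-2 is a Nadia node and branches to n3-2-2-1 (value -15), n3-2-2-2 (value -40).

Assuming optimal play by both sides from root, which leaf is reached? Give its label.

n1-1-1 (Nadia): max(-38, 13, 21, 31) = 31
n1-1-2 (Nadia): max(-26, -11, -20, 16) = 16
n1-1 (Farouk): min(31, 16) = 16
n1-2-1 (Nadia): max(-12, -24, 48, -8) = 48
n1-2-2 (Nadia): max(23, -24) = 23
n1-2-3 (Nadia): max(-2, -27, -24) = -2
n1-2 (Farouk): min(48, 23, -2) = -2
n1-3-1 (Nadia): max(23, 45) = 45
n1-3-2 (Nadia): max(-12, 19, 2) = 19
n1-3 (Farouk): min(45, 19) = 19
n1 (Nadia): max(16, -2, 19) = 19
n2-1-1 (Nadia): max(36, -35, -25) = 36
n2-1-2 (Nadia): max(37, 12, 34) = 37
n2-1-3 (Nadia): max(-5, -31, -1, 49) = 49
n2-1-4 (Nadia): max(48, 20) = 48
n2-1 (Farouk): min(36, 37, 49, 48) = 36
n2-2-1 (Nadia): max(4, -49, -38) = 4
n2-2-2 (Nadia): max(-39, -17) = -17
n2-2-3 (Nadia): max(29, -49, -23, 4) = 29
n2-2 (Farouk): min(4, -17, 29) = -17
n2-3-1 (Nadia): max(-49, -34, 22) = 22
n2-3-2 (Nadia): max(-33, 50, -13) = 50
n2-3-3 (Nadia): max(-9, 23, -5) = 23
n2-3 (Farouk): min(22, 50, 23) = 22
n2 (Nadia): max(36, -17, 22) = 36
n3-1-1 (Nadia): max(17, -49, -27, -8) = 17
n3-1-2 (Nadia): max(26, -5) = 26
n3-1 (Farouk): min(17, 26) = 17
n3-2-1 (Nadia): max(43, -27) = 43
n3-2-2 (Nadia): max(-15, -40) = -15
n3-2 (Farouk): min(43, -15) = -15
n3 (Nadia): max(17, -15) = 17
root (Farouk): min(19, 36, 17) = 17
At root, Farouk picks n3 (lowest: 17).
At n3, Nadia picks n3-1 (highest: 17).
At n3-1, Farouk picks n3-1-1 (lowest: 17).
At n3-1-1, Nadia picks n3-1-1-1 (highest: 17).
Terminal value 17.

n3-1-1-1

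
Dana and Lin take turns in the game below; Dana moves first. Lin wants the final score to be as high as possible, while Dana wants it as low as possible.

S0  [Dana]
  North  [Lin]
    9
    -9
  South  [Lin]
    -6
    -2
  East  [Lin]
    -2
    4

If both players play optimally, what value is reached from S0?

-2

North (Lin): max(9, -9) = 9
South (Lin): max(-6, -2) = -2
East (Lin): max(-2, 4) = 4
S0 (Dana): min(9, -2, 4) = -2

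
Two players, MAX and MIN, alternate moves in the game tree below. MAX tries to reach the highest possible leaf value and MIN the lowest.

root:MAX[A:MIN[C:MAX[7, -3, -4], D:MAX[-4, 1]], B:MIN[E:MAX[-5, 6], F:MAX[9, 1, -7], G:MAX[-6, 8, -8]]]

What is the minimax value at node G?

8

G (MAX): max(-6, 8, -8) = 8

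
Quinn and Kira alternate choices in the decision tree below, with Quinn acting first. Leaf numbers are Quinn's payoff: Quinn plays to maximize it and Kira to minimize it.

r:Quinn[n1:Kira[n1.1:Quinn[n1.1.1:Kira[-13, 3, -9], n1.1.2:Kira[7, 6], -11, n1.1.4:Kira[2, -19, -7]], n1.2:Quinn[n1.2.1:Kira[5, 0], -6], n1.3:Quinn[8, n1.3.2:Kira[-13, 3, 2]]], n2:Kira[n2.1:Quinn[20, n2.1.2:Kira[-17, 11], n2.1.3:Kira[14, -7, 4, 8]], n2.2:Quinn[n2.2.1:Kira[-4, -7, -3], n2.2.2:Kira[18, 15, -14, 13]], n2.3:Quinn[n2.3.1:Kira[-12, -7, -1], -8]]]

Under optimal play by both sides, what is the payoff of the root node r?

n1.1.1 (Kira): min(-13, 3, -9) = -13
n1.1.2 (Kira): min(7, 6) = 6
n1.1.4 (Kira): min(2, -19, -7) = -19
n1.1 (Quinn): max(-13, 6, -11, -19) = 6
n1.2.1 (Kira): min(5, 0) = 0
n1.2 (Quinn): max(0, -6) = 0
n1.3.2 (Kira): min(-13, 3, 2) = -13
n1.3 (Quinn): max(8, -13) = 8
n1 (Kira): min(6, 0, 8) = 0
n2.1.2 (Kira): min(-17, 11) = -17
n2.1.3 (Kira): min(14, -7, 4, 8) = -7
n2.1 (Quinn): max(20, -17, -7) = 20
n2.2.1 (Kira): min(-4, -7, -3) = -7
n2.2.2 (Kira): min(18, 15, -14, 13) = -14
n2.2 (Quinn): max(-7, -14) = -7
n2.3.1 (Kira): min(-12, -7, -1) = -12
n2.3 (Quinn): max(-12, -8) = -8
n2 (Kira): min(20, -7, -8) = -8
r (Quinn): max(0, -8) = 0

0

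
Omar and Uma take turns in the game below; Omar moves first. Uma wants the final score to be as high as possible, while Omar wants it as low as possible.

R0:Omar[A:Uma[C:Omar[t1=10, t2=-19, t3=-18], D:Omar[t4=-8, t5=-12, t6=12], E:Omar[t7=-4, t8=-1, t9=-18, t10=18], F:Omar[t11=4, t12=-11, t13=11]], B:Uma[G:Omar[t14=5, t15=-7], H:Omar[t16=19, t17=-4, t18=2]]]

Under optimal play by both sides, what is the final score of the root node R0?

C (Omar): min(10, -19, -18) = -19
D (Omar): min(-8, -12, 12) = -12
E (Omar): min(-4, -1, -18, 18) = -18
F (Omar): min(4, -11, 11) = -11
A (Uma): max(-19, -12, -18, -11) = -11
G (Omar): min(5, -7) = -7
H (Omar): min(19, -4, 2) = -4
B (Uma): max(-7, -4) = -4
R0 (Omar): min(-11, -4) = -11

-11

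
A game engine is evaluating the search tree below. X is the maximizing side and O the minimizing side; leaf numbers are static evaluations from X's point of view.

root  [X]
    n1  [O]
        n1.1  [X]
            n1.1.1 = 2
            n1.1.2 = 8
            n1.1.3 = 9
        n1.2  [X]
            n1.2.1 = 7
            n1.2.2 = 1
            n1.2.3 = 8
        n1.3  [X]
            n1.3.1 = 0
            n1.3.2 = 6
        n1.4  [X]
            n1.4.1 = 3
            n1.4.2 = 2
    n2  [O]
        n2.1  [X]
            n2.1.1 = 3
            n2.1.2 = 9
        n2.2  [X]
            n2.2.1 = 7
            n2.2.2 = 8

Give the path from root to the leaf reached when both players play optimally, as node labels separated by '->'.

root -> n2 -> n2.2 -> n2.2.2

n1.1 (X): max(2, 8, 9) = 9
n1.2 (X): max(7, 1, 8) = 8
n1.3 (X): max(0, 6) = 6
n1.4 (X): max(3, 2) = 3
n1 (O): min(9, 8, 6, 3) = 3
n2.1 (X): max(3, 9) = 9
n2.2 (X): max(7, 8) = 8
n2 (O): min(9, 8) = 8
root (X): max(3, 8) = 8
At root, X picks n2 (highest: 8).
At n2, O picks n2.2 (lowest: 8).
At n2.2, X picks n2.2.2 (highest: 8).
Terminal value 8.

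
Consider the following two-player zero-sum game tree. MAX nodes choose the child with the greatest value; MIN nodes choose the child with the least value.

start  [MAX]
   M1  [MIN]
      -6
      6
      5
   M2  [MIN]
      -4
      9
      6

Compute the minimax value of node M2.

-4

M2 (MIN): min(-4, 9, 6) = -4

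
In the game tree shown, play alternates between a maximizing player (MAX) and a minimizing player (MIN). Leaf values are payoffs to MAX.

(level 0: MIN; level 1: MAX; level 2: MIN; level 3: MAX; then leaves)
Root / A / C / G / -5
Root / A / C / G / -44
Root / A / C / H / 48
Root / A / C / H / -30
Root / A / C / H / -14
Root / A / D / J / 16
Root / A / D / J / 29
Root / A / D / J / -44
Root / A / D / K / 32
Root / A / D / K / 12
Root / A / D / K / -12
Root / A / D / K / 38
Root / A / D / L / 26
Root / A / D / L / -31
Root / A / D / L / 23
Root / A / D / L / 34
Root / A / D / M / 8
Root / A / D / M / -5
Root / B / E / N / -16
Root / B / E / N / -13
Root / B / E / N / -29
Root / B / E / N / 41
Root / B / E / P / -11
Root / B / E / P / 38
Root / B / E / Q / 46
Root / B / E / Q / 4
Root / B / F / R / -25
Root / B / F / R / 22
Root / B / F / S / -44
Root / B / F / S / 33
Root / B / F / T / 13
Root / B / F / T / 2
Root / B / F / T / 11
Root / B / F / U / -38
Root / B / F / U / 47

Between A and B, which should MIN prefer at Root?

G (MAX): max(-5, -44) = -5
H (MAX): max(48, -30, -14) = 48
C (MIN): min(-5, 48) = -5
J (MAX): max(16, 29, -44) = 29
K (MAX): max(32, 12, -12, 38) = 38
L (MAX): max(26, -31, 23, 34) = 34
M (MAX): max(8, -5) = 8
D (MIN): min(29, 38, 34, 8) = 8
A (MAX): max(-5, 8) = 8
N (MAX): max(-16, -13, -29, 41) = 41
P (MAX): max(-11, 38) = 38
Q (MAX): max(46, 4) = 46
E (MIN): min(41, 38, 46) = 38
R (MAX): max(-25, 22) = 22
S (MAX): max(-44, 33) = 33
T (MAX): max(13, 2, 11) = 13
U (MAX): max(-38, 47) = 47
F (MIN): min(22, 33, 13, 47) = 13
B (MAX): max(38, 13) = 38
MIN prefers the lower value; A=8, B=38. A is better since 8 < 38.

A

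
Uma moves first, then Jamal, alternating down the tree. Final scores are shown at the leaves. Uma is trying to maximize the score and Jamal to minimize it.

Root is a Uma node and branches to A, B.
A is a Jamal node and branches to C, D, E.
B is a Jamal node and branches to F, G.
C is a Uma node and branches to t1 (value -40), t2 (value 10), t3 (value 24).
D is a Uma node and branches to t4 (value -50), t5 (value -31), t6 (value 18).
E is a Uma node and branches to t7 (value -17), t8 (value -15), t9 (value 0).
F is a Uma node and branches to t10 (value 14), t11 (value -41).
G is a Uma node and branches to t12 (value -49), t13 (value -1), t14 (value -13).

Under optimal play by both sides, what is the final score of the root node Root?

C (Uma): max(-40, 10, 24) = 24
D (Uma): max(-50, -31, 18) = 18
E (Uma): max(-17, -15, 0) = 0
A (Jamal): min(24, 18, 0) = 0
F (Uma): max(14, -41) = 14
G (Uma): max(-49, -1, -13) = -1
B (Jamal): min(14, -1) = -1
Root (Uma): max(0, -1) = 0

0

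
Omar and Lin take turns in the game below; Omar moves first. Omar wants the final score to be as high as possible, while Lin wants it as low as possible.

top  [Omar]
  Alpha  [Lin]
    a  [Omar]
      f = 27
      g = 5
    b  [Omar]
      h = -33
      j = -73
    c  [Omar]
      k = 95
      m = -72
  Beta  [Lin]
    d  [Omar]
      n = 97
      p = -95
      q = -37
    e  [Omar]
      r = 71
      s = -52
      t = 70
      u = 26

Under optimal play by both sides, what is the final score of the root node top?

71

a (Omar): max(27, 5) = 27
b (Omar): max(-33, -73) = -33
c (Omar): max(95, -72) = 95
Alpha (Lin): min(27, -33, 95) = -33
d (Omar): max(97, -95, -37) = 97
e (Omar): max(71, -52, 70, 26) = 71
Beta (Lin): min(97, 71) = 71
top (Omar): max(-33, 71) = 71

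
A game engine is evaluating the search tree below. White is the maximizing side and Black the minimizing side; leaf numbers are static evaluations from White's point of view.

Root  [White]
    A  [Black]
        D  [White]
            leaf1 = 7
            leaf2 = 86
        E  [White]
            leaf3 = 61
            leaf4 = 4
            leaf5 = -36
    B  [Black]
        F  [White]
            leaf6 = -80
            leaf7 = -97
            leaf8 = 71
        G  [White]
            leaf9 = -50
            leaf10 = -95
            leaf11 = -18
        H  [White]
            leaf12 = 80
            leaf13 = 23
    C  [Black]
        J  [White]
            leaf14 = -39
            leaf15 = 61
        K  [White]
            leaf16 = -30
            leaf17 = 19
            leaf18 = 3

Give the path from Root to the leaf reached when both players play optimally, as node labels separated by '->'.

D (White): max(7, 86) = 86
E (White): max(61, 4, -36) = 61
A (Black): min(86, 61) = 61
F (White): max(-80, -97, 71) = 71
G (White): max(-50, -95, -18) = -18
H (White): max(80, 23) = 80
B (Black): min(71, -18, 80) = -18
J (White): max(-39, 61) = 61
K (White): max(-30, 19, 3) = 19
C (Black): min(61, 19) = 19
Root (White): max(61, -18, 19) = 61
At Root, White picks A (highest: 61).
At A, Black picks E (lowest: 61).
At E, White picks leaf3 (highest: 61).
Terminal value 61.

Root -> A -> E -> leaf3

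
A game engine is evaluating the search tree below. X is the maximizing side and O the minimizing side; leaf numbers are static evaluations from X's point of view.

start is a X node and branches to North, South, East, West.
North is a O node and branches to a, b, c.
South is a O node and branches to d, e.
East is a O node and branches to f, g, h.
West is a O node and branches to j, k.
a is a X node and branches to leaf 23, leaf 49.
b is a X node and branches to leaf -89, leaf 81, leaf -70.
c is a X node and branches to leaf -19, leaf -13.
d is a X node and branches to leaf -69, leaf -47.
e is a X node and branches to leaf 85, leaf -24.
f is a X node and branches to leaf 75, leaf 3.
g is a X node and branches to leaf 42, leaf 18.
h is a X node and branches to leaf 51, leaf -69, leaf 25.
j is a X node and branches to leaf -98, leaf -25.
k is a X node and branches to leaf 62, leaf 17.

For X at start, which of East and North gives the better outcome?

East

f (X): max(75, 3) = 75
g (X): max(42, 18) = 42
h (X): max(51, -69, 25) = 51
East (O): min(75, 42, 51) = 42
a (X): max(23, 49) = 49
b (X): max(-89, 81, -70) = 81
c (X): max(-19, -13) = -13
North (O): min(49, 81, -13) = -13
X prefers the higher value; East=42, North=-13. East is better since 42 > -13.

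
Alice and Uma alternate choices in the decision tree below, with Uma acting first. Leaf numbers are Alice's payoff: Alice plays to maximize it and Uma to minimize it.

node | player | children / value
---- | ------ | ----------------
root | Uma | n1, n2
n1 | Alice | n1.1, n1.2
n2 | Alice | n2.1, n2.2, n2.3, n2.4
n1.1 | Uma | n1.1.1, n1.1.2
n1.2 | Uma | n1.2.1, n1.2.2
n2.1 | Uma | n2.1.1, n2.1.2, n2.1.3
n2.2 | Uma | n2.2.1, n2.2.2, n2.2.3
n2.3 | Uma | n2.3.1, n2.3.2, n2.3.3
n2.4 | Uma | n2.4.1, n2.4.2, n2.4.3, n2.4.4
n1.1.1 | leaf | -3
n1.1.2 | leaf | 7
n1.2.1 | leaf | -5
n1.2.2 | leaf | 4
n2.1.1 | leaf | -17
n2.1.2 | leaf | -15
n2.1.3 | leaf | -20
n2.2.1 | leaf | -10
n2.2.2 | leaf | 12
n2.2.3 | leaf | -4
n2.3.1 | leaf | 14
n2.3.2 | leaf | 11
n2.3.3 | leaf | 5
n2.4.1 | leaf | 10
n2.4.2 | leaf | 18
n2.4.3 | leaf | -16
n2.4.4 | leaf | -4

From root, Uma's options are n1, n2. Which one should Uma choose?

n1

n1.1 (Uma): min(-3, 7) = -3
n1.2 (Uma): min(-5, 4) = -5
n1 (Alice): max(-3, -5) = -3
n2.1 (Uma): min(-17, -15, -20) = -20
n2.2 (Uma): min(-10, 12, -4) = -10
n2.3 (Uma): min(14, 11, 5) = 5
n2.4 (Uma): min(10, 18, -16, -4) = -16
n2 (Alice): max(-20, -10, 5, -16) = 5
root (Uma): min(-3, 5) = -3
Uma at root wants the lowest of {n1=-3, n2=5}, so chooses n1.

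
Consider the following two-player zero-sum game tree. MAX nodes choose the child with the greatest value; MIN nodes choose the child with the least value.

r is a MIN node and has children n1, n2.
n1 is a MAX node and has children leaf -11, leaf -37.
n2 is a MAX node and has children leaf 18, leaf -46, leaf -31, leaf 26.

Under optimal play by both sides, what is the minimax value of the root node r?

-11

n1 (MAX): max(-11, -37) = -11
n2 (MAX): max(18, -46, -31, 26) = 26
r (MIN): min(-11, 26) = -11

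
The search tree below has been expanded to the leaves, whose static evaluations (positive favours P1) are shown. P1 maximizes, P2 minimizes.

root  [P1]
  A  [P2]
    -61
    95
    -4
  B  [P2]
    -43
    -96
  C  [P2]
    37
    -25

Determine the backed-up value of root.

-25

A (P2): min(-61, 95, -4) = -61
B (P2): min(-43, -96) = -96
C (P2): min(37, -25) = -25
root (P1): max(-61, -96, -25) = -25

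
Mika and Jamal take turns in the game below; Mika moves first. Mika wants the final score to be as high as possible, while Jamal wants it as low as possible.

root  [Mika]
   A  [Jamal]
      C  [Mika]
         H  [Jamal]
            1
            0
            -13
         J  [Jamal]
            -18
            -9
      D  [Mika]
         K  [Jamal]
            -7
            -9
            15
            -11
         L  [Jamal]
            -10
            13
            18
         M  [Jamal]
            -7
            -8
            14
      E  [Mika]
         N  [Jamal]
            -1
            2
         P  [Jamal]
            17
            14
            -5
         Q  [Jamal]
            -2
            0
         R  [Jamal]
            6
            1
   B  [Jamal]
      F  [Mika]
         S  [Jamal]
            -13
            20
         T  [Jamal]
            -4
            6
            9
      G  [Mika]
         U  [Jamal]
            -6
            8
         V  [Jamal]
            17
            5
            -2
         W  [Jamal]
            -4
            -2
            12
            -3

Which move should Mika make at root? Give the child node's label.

H (Jamal): min(1, 0, -13) = -13
J (Jamal): min(-18, -9) = -18
C (Mika): max(-13, -18) = -13
K (Jamal): min(-7, -9, 15, -11) = -11
L (Jamal): min(-10, 13, 18) = -10
M (Jamal): min(-7, -8, 14) = -8
D (Mika): max(-11, -10, -8) = -8
N (Jamal): min(-1, 2) = -1
P (Jamal): min(17, 14, -5) = -5
Q (Jamal): min(-2, 0) = -2
R (Jamal): min(6, 1) = 1
E (Mika): max(-1, -5, -2, 1) = 1
A (Jamal): min(-13, -8, 1) = -13
S (Jamal): min(-13, 20) = -13
T (Jamal): min(-4, 6, 9) = -4
F (Mika): max(-13, -4) = -4
U (Jamal): min(-6, 8) = -6
V (Jamal): min(17, 5, -2) = -2
W (Jamal): min(-4, -2, 12, -3) = -4
G (Mika): max(-6, -2, -4) = -2
B (Jamal): min(-4, -2) = -4
root (Mika): max(-13, -4) = -4
Mika at root wants the highest of {A=-13, B=-4}, so chooses B.

B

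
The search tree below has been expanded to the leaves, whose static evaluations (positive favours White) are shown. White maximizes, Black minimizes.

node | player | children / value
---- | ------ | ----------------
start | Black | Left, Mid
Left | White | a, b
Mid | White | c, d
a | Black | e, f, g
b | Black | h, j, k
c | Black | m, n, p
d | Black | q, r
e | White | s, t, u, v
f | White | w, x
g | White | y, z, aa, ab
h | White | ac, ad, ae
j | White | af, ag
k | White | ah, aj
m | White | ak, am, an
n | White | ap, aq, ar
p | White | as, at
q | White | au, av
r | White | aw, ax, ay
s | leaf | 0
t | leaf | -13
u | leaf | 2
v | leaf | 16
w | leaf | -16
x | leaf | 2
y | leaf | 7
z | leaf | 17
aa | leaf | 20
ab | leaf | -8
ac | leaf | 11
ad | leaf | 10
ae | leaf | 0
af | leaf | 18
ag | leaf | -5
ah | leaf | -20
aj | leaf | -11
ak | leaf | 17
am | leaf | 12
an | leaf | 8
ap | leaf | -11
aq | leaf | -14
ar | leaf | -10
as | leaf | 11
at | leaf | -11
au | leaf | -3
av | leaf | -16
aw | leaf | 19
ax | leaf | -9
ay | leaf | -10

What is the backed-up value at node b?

-11

h (White): max(11, 10, 0) = 11
j (White): max(18, -5) = 18
k (White): max(-20, -11) = -11
b (Black): min(11, 18, -11) = -11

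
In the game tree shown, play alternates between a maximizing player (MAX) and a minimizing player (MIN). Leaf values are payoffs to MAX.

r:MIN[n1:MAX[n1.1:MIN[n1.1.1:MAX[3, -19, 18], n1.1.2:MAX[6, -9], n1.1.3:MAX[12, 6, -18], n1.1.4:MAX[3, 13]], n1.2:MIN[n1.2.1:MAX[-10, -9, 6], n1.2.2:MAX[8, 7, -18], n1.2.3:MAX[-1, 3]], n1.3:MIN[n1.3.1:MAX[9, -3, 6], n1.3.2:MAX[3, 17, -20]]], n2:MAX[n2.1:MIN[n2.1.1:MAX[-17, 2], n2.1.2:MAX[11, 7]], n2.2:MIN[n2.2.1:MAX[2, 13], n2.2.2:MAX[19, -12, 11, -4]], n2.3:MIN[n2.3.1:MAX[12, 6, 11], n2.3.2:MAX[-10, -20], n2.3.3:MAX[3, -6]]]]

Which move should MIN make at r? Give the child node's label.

n1.1.1 (MAX): max(3, -19, 18) = 18
n1.1.2 (MAX): max(6, -9) = 6
n1.1.3 (MAX): max(12, 6, -18) = 12
n1.1.4 (MAX): max(3, 13) = 13
n1.1 (MIN): min(18, 6, 12, 13) = 6
n1.2.1 (MAX): max(-10, -9, 6) = 6
n1.2.2 (MAX): max(8, 7, -18) = 8
n1.2.3 (MAX): max(-1, 3) = 3
n1.2 (MIN): min(6, 8, 3) = 3
n1.3.1 (MAX): max(9, -3, 6) = 9
n1.3.2 (MAX): max(3, 17, -20) = 17
n1.3 (MIN): min(9, 17) = 9
n1 (MAX): max(6, 3, 9) = 9
n2.1.1 (MAX): max(-17, 2) = 2
n2.1.2 (MAX): max(11, 7) = 11
n2.1 (MIN): min(2, 11) = 2
n2.2.1 (MAX): max(2, 13) = 13
n2.2.2 (MAX): max(19, -12, 11, -4) = 19
n2.2 (MIN): min(13, 19) = 13
n2.3.1 (MAX): max(12, 6, 11) = 12
n2.3.2 (MAX): max(-10, -20) = -10
n2.3.3 (MAX): max(3, -6) = 3
n2.3 (MIN): min(12, -10, 3) = -10
n2 (MAX): max(2, 13, -10) = 13
r (MIN): min(9, 13) = 9
MIN at r wants the lowest of {n1=9, n2=13}, so chooses n1.

n1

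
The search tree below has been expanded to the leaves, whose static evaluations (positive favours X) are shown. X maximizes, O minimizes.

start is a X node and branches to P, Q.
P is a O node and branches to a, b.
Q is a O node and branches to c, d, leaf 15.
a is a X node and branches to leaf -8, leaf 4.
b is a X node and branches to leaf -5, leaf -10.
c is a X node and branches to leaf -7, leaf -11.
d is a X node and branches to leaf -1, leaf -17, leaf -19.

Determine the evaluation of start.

-5

a (X): max(-8, 4) = 4
b (X): max(-5, -10) = -5
P (O): min(4, -5) = -5
c (X): max(-7, -11) = -7
d (X): max(-1, -17, -19) = -1
Q (O): min(-7, -1, 15) = -7
start (X): max(-5, -7) = -5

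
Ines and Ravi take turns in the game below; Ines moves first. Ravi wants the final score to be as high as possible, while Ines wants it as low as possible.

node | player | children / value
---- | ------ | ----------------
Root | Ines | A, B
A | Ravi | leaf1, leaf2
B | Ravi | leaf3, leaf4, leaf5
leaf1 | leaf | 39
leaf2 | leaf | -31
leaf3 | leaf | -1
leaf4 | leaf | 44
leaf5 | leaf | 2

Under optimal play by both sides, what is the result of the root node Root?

39

A (Ravi): max(39, -31) = 39
B (Ravi): max(-1, 44, 2) = 44
Root (Ines): min(39, 44) = 39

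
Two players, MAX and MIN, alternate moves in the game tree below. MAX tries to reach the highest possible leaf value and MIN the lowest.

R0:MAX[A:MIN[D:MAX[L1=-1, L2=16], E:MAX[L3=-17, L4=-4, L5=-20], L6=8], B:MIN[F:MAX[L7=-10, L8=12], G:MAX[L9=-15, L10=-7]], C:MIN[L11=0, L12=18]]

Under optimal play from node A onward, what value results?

-4

D (MAX): max(-1, 16) = 16
E (MAX): max(-17, -4, -20) = -4
A (MIN): min(16, -4, 8) = -4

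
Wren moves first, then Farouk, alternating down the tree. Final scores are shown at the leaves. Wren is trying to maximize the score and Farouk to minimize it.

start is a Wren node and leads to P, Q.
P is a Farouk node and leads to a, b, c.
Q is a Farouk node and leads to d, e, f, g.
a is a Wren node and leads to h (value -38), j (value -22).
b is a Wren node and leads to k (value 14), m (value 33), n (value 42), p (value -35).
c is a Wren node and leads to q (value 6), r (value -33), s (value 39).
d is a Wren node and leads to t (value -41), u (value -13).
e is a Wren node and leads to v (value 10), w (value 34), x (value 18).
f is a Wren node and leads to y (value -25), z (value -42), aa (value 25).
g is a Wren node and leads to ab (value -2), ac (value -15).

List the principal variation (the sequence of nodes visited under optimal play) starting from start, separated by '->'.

start -> Q -> d -> u

a (Wren): max(-38, -22) = -22
b (Wren): max(14, 33, 42, -35) = 42
c (Wren): max(6, -33, 39) = 39
P (Farouk): min(-22, 42, 39) = -22
d (Wren): max(-41, -13) = -13
e (Wren): max(10, 34, 18) = 34
f (Wren): max(-25, -42, 25) = 25
g (Wren): max(-2, -15) = -2
Q (Farouk): min(-13, 34, 25, -2) = -13
start (Wren): max(-22, -13) = -13
At start, Wren picks Q (highest: -13).
At Q, Farouk picks d (lowest: -13).
At d, Wren picks u (highest: -13).
Terminal value -13.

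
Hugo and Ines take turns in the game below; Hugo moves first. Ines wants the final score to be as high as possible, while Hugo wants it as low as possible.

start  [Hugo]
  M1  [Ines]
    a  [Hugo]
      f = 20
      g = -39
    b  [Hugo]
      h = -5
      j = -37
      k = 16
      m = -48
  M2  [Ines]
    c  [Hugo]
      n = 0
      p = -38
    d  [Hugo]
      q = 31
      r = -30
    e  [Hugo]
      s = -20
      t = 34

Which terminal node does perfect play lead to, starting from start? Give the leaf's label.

a (Hugo): min(20, -39) = -39
b (Hugo): min(-5, -37, 16, -48) = -48
M1 (Ines): max(-39, -48) = -39
c (Hugo): min(0, -38) = -38
d (Hugo): min(31, -30) = -30
e (Hugo): min(-20, 34) = -20
M2 (Ines): max(-38, -30, -20) = -20
start (Hugo): min(-39, -20) = -39
At start, Hugo picks M1 (lowest: -39).
At M1, Ines picks a (highest: -39).
At a, Hugo picks g (lowest: -39).
Terminal value -39.

g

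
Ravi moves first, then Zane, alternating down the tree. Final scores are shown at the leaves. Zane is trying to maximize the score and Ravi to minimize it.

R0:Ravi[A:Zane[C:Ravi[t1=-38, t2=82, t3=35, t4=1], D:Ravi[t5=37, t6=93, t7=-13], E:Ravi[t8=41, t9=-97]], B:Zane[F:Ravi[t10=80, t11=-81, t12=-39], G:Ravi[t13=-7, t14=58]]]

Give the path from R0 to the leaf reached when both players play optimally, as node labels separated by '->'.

C (Ravi): min(-38, 82, 35, 1) = -38
D (Ravi): min(37, 93, -13) = -13
E (Ravi): min(41, -97) = -97
A (Zane): max(-38, -13, -97) = -13
F (Ravi): min(80, -81, -39) = -81
G (Ravi): min(-7, 58) = -7
B (Zane): max(-81, -7) = -7
R0 (Ravi): min(-13, -7) = -13
At R0, Ravi picks A (lowest: -13).
At A, Zane picks D (highest: -13).
At D, Ravi picks t7 (lowest: -13).
Terminal value -13.

R0 -> A -> D -> t7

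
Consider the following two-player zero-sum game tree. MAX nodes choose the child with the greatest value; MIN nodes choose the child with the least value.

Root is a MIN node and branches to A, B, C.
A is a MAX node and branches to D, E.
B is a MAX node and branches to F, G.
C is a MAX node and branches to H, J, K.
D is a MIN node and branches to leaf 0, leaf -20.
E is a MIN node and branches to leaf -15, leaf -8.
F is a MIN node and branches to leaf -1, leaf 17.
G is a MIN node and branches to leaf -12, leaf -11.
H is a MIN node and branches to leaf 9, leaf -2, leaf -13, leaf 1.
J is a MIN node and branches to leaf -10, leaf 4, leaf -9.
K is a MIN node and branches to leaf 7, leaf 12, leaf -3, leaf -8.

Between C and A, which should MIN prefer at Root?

H (MIN): min(9, -2, -13, 1) = -13
J (MIN): min(-10, 4, -9) = -10
K (MIN): min(7, 12, -3, -8) = -8
C (MAX): max(-13, -10, -8) = -8
D (MIN): min(0, -20) = -20
E (MIN): min(-15, -8) = -15
A (MAX): max(-20, -15) = -15
MIN prefers the lower value; C=-8, A=-15. A is better since -15 < -8.

A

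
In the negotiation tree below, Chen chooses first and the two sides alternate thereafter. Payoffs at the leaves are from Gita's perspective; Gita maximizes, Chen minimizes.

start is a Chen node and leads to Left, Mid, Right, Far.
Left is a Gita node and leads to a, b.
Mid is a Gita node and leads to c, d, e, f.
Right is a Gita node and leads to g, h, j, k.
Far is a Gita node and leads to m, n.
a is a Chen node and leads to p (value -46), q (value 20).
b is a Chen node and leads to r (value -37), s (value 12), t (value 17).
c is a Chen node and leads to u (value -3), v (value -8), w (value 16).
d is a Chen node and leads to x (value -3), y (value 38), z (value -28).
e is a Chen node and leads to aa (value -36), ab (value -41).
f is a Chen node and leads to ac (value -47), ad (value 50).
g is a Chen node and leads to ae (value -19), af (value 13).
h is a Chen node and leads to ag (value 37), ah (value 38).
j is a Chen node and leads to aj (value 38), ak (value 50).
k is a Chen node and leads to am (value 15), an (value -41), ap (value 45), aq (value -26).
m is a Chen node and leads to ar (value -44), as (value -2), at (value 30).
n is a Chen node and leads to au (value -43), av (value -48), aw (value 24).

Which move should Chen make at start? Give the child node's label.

a (Chen): min(-46, 20) = -46
b (Chen): min(-37, 12, 17) = -37
Left (Gita): max(-46, -37) = -37
c (Chen): min(-3, -8, 16) = -8
d (Chen): min(-3, 38, -28) = -28
e (Chen): min(-36, -41) = -41
f (Chen): min(-47, 50) = -47
Mid (Gita): max(-8, -28, -41, -47) = -8
g (Chen): min(-19, 13) = -19
h (Chen): min(37, 38) = 37
j (Chen): min(38, 50) = 38
k (Chen): min(15, -41, 45, -26) = -41
Right (Gita): max(-19, 37, 38, -41) = 38
m (Chen): min(-44, -2, 30) = -44
n (Chen): min(-43, -48, 24) = -48
Far (Gita): max(-44, -48) = -44
start (Chen): min(-37, -8, 38, -44) = -44
Chen at start wants the lowest of {Left=-37, Mid=-8, Right=38, Far=-44}, so chooses Far.

Far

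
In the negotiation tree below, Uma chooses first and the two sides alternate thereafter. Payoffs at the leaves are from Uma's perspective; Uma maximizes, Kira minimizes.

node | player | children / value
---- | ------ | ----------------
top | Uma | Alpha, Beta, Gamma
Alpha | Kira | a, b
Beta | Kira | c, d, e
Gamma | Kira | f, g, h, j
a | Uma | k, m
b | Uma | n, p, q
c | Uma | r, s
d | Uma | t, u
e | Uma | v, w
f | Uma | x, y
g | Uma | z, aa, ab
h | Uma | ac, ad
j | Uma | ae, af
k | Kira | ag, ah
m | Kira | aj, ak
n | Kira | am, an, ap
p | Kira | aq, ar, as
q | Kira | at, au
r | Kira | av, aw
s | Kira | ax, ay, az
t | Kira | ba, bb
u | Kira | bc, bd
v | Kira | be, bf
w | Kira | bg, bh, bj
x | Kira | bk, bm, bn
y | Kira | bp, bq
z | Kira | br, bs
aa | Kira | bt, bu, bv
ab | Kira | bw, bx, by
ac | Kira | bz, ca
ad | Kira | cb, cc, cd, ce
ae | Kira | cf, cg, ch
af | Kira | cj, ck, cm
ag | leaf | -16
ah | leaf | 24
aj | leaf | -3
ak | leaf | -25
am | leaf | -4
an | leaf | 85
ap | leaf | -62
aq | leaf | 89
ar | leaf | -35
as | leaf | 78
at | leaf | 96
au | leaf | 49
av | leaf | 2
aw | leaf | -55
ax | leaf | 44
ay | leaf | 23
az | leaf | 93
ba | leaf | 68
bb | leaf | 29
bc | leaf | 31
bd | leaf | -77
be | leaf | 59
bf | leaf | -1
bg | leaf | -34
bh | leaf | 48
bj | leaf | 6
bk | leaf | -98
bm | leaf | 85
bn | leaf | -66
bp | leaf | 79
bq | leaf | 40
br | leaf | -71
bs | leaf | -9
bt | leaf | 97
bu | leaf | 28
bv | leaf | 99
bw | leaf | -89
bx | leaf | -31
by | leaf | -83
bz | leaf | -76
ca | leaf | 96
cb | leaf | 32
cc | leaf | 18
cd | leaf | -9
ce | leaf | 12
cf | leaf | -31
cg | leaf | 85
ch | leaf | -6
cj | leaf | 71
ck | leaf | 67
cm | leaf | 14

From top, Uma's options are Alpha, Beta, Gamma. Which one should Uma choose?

Beta

k (Kira): min(-16, 24) = -16
m (Kira): min(-3, -25) = -25
a (Uma): max(-16, -25) = -16
n (Kira): min(-4, 85, -62) = -62
p (Kira): min(89, -35, 78) = -35
q (Kira): min(96, 49) = 49
b (Uma): max(-62, -35, 49) = 49
Alpha (Kira): min(-16, 49) = -16
r (Kira): min(2, -55) = -55
s (Kira): min(44, 23, 93) = 23
c (Uma): max(-55, 23) = 23
t (Kira): min(68, 29) = 29
u (Kira): min(31, -77) = -77
d (Uma): max(29, -77) = 29
v (Kira): min(59, -1) = -1
w (Kira): min(-34, 48, 6) = -34
e (Uma): max(-1, -34) = -1
Beta (Kira): min(23, 29, -1) = -1
x (Kira): min(-98, 85, -66) = -98
y (Kira): min(79, 40) = 40
f (Uma): max(-98, 40) = 40
z (Kira): min(-71, -9) = -71
aa (Kira): min(97, 28, 99) = 28
ab (Kira): min(-89, -31, -83) = -89
g (Uma): max(-71, 28, -89) = 28
ac (Kira): min(-76, 96) = -76
ad (Kira): min(32, 18, -9, 12) = -9
h (Uma): max(-76, -9) = -9
ae (Kira): min(-31, 85, -6) = -31
af (Kira): min(71, 67, 14) = 14
j (Uma): max(-31, 14) = 14
Gamma (Kira): min(40, 28, -9, 14) = -9
top (Uma): max(-16, -1, -9) = -1
Uma at top wants the highest of {Alpha=-16, Beta=-1, Gamma=-9}, so chooses Beta.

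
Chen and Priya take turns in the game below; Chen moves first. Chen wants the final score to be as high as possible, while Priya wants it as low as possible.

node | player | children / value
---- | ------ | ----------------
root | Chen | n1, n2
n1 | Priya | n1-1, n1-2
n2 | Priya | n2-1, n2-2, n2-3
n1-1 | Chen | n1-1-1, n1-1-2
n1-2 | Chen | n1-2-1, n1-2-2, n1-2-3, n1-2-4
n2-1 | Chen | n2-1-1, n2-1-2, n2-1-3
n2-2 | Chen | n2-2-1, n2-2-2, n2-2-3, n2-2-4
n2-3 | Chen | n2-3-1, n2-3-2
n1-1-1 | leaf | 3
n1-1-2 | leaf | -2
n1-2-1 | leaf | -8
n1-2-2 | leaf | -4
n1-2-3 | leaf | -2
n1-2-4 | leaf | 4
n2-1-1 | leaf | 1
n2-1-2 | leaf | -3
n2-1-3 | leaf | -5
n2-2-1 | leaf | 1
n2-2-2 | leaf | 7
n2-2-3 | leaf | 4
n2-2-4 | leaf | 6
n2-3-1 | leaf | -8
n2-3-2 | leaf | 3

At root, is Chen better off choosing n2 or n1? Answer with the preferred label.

n1

n2-1 (Chen): max(1, -3, -5) = 1
n2-2 (Chen): max(1, 7, 4, 6) = 7
n2-3 (Chen): max(-8, 3) = 3
n2 (Priya): min(1, 7, 3) = 1
n1-1 (Chen): max(3, -2) = 3
n1-2 (Chen): max(-8, -4, -2, 4) = 4
n1 (Priya): min(3, 4) = 3
Chen prefers the higher value; n2=1, n1=3. n1 is better since 3 > 1.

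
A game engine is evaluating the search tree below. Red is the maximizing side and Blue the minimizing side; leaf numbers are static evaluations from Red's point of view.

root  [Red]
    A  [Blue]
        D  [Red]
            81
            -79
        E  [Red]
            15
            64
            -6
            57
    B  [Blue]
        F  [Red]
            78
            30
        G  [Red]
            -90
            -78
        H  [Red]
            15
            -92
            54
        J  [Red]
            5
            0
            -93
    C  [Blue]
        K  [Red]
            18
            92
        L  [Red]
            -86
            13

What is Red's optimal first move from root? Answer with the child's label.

A

D (Red): max(81, -79) = 81
E (Red): max(15, 64, -6, 57) = 64
A (Blue): min(81, 64) = 64
F (Red): max(78, 30) = 78
G (Red): max(-90, -78) = -78
H (Red): max(15, -92, 54) = 54
J (Red): max(5, 0, -93) = 5
B (Blue): min(78, -78, 54, 5) = -78
K (Red): max(18, 92) = 92
L (Red): max(-86, 13) = 13
C (Blue): min(92, 13) = 13
root (Red): max(64, -78, 13) = 64
Red at root wants the highest of {A=64, B=-78, C=13}, so chooses A.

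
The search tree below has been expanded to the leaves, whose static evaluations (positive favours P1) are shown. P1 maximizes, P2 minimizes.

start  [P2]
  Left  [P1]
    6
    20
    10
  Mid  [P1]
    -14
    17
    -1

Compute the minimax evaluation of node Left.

Left (P1): max(6, 20, 10) = 20

20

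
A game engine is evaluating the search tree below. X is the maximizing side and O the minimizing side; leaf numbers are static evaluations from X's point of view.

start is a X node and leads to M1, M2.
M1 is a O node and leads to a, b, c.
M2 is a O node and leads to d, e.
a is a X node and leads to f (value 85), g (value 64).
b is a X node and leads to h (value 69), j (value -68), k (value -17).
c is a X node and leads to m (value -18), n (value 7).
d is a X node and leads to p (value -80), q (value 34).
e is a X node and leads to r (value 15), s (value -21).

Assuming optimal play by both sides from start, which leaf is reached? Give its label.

r

a (X): max(85, 64) = 85
b (X): max(69, -68, -17) = 69
c (X): max(-18, 7) = 7
M1 (O): min(85, 69, 7) = 7
d (X): max(-80, 34) = 34
e (X): max(15, -21) = 15
M2 (O): min(34, 15) = 15
start (X): max(7, 15) = 15
At start, X picks M2 (highest: 15).
At M2, O picks e (lowest: 15).
At e, X picks r (highest: 15).
Terminal value 15.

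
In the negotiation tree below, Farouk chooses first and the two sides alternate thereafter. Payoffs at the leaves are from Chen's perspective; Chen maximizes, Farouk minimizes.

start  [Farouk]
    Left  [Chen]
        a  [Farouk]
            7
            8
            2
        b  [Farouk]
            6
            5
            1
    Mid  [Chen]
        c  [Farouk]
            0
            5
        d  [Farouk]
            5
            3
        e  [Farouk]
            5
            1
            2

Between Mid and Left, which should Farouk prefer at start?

c (Farouk): min(0, 5) = 0
d (Farouk): min(5, 3) = 3
e (Farouk): min(5, 1, 2) = 1
Mid (Chen): max(0, 3, 1) = 3
a (Farouk): min(7, 8, 2) = 2
b (Farouk): min(6, 5, 1) = 1
Left (Chen): max(2, 1) = 2
Farouk prefers the lower value; Mid=3, Left=2. Left is better since 2 < 3.

Left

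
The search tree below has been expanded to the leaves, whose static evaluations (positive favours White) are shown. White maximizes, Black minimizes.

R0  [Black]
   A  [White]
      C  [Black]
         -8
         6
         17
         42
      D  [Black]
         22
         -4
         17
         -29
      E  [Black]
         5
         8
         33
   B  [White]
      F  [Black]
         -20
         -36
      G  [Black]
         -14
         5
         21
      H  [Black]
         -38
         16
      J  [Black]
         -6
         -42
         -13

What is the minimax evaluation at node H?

H (Black): min(-38, 16) = -38

-38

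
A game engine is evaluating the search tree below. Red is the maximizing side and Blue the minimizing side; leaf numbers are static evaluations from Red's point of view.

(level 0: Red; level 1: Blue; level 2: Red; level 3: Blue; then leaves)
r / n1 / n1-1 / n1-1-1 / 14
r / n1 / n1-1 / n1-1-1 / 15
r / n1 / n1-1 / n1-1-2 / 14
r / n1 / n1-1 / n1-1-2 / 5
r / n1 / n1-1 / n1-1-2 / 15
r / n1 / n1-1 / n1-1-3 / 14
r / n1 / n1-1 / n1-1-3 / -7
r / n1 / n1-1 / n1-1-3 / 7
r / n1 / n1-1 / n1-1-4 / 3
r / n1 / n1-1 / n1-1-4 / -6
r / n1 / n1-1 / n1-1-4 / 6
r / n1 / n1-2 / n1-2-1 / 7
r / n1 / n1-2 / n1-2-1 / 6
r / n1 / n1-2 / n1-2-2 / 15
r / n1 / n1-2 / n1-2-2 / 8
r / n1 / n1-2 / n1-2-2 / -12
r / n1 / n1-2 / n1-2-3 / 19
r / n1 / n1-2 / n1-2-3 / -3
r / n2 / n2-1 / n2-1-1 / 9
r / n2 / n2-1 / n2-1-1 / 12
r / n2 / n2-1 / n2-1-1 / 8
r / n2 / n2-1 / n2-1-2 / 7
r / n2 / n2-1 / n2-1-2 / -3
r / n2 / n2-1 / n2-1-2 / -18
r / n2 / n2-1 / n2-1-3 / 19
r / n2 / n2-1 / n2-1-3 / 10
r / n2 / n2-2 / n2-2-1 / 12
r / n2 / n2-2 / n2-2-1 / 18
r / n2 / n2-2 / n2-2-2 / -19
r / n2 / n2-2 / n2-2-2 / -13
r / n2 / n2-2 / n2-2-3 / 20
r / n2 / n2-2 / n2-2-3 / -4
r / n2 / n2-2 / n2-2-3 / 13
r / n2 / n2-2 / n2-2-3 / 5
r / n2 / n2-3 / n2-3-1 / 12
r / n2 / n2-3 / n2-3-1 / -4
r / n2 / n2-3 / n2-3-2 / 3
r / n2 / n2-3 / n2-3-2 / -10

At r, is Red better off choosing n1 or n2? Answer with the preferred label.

n1-1-1 (Blue): min(14, 15) = 14
n1-1-2 (Blue): min(14, 5, 15) = 5
n1-1-3 (Blue): min(14, -7, 7) = -7
n1-1-4 (Blue): min(3, -6, 6) = -6
n1-1 (Red): max(14, 5, -7, -6) = 14
n1-2-1 (Blue): min(7, 6) = 6
n1-2-2 (Blue): min(15, 8, -12) = -12
n1-2-3 (Blue): min(19, -3) = -3
n1-2 (Red): max(6, -12, -3) = 6
n1 (Blue): min(14, 6) = 6
n2-1-1 (Blue): min(9, 12, 8) = 8
n2-1-2 (Blue): min(7, -3, -18) = -18
n2-1-3 (Blue): min(19, 10) = 10
n2-1 (Red): max(8, -18, 10) = 10
n2-2-1 (Blue): min(12, 18) = 12
n2-2-2 (Blue): min(-19, -13) = -19
n2-2-3 (Blue): min(20, -4, 13, 5) = -4
n2-2 (Red): max(12, -19, -4) = 12
n2-3-1 (Blue): min(12, -4) = -4
n2-3-2 (Blue): min(3, -10) = -10
n2-3 (Red): max(-4, -10) = -4
n2 (Blue): min(10, 12, -4) = -4
Red prefers the higher value; n1=6, n2=-4. n1 is better since 6 > -4.

n1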